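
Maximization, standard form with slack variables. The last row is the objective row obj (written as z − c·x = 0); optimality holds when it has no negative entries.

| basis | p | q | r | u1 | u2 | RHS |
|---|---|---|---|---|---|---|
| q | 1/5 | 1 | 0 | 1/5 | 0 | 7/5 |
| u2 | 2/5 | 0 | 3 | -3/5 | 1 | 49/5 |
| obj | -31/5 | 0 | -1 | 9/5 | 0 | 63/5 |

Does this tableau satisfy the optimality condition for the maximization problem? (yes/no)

no

The obj-row has a negative entry -31/5 in column p, so it is not optimal.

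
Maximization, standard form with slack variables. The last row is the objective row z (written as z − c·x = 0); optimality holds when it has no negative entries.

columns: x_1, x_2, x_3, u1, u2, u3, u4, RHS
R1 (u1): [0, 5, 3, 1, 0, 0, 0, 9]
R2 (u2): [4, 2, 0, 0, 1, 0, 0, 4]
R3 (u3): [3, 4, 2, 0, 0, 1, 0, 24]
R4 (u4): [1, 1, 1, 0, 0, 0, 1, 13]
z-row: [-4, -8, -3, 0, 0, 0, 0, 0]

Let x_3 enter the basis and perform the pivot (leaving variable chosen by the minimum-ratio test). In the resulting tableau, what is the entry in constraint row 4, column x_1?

Ratio test on column x_3 — row 1: 9/3 = 3; row 2: entry 0 ≤ 0; row 3: 24/2 = 12; row 4: 13/1 = 13. Minimum is 3 at row 1 (u1 leaves); pivot element 3.
Divide row 1 by 3; eliminate column x_3 from the other rows.
Row 4 update in column x_1: 1 − 1·0 = 1.

1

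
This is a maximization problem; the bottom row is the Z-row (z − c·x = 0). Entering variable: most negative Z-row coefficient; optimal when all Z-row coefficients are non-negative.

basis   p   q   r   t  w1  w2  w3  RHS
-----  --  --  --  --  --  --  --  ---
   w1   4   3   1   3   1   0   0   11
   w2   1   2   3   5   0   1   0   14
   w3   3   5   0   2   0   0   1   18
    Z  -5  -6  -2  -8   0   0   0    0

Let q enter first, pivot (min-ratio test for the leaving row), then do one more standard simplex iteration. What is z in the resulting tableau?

Ratio test on column q — row 1: 11/3 = 11/3; row 2: 14/2 = 7; row 3: 18/5 = 18/5. Minimum is 18/5 at row 3 (w3 leaves); pivot element 5.
Pivot on row 3; the Z-row RHS becomes 0 − (-6)·(18/5) = 108/5.
Next entering variable (most negative Z-row entry -28/5): t.
Ratio test on column t — row 1: (1/5)/(9/5) = 1/9; row 2: (34/5)/(21/5) = 34/21; row 3: (18/5)/(2/5) = 9. Minimum is 1/9 at row 1 (w1 leaves); pivot element 9/5.
After the second pivot the Z-row RHS is 108/5 − (-28/5)·(1/9) = 200/9.

200/9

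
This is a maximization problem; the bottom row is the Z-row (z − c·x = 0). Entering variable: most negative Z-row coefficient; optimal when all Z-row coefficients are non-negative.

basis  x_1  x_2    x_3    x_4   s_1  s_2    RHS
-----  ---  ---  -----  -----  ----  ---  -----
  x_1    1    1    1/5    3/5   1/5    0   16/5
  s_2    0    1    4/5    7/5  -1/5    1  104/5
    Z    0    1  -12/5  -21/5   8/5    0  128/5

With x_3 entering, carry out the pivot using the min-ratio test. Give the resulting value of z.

64

Ratio test on column x_3 — row 1: (16/5)/(1/5) = 16; row 2: (104/5)/(4/5) = 26. Minimum is 16 at row 1 (x_1 leaves); pivot element 1/5.
Pivot on row 1; the Z-row RHS becomes 128/5 − (-12/5)·16 = 64.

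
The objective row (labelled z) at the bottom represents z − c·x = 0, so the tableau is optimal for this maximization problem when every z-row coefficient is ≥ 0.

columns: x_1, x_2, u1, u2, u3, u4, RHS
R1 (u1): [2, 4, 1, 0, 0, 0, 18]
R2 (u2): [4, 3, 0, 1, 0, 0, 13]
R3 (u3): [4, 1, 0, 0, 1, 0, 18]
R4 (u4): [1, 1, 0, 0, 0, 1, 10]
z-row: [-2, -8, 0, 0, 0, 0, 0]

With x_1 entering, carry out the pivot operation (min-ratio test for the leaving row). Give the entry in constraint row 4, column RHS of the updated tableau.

Ratio test on column x_1 — row 1: 18/2 = 9; row 2: 13/4 = 13/4; row 3: 18/4 = 9/2; row 4: 10/1 = 10. Minimum is 13/4 at row 2 (u2 leaves); pivot element 4.
Divide row 2 by 4; eliminate column x_1 from the other rows.
Row 4 update in column RHS: 10 − 1·(13/4) = 27/4.

27/4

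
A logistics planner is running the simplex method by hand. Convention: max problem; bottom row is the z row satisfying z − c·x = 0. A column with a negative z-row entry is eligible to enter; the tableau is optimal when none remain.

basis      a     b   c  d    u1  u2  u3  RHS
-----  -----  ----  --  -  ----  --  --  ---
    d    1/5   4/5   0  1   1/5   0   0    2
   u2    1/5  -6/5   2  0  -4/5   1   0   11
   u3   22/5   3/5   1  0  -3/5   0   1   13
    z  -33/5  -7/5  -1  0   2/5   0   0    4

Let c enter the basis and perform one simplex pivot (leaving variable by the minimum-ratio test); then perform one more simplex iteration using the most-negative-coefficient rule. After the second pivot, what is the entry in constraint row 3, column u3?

10/43

Ratio test on column c — row 1: entry 0 ≤ 0; row 2: 11/2 = 11/2; row 3: 13/1 = 13. Minimum is 11/2 at row 2 (u2 leaves); pivot element 2.
Divide row 2 by 2; eliminate column c from the other rows.
Second iteration: most negative z-row entry is -13/2 in column a, so a enters.
Ratio test on column a — row 1: 2/(1/5) = 10; row 2: (11/2)/(1/10) = 55; row 3: (15/2)/(43/10) = 75/43. Minimum is 75/43 at row 3 (u3 leaves); pivot element 43/10.
Divide row 3 by 43/10; eliminate column a from the other rows.
After both pivots, the entry at constraint row 3, column u3 is 10/43.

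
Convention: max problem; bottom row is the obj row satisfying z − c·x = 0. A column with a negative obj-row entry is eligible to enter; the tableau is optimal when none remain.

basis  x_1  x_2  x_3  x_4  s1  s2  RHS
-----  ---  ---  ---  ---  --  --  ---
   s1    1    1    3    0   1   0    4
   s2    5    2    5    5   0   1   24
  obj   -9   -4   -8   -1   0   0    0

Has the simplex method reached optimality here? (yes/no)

The obj-row has a negative entry -9 in column x_1, so it is not optimal.

no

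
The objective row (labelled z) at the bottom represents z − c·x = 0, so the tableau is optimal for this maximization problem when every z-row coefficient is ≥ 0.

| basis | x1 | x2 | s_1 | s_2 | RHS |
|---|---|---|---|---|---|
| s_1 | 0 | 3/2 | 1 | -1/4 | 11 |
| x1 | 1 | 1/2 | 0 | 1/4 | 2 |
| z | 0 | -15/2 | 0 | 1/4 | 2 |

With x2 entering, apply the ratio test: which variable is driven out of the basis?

x1

Column x2 entries and ratios — s_1: 11/(3/2) = 22/3; x1: 2/(1/2) = 4.
Smallest ratio is 4 in the row of x1, so x1 leaves.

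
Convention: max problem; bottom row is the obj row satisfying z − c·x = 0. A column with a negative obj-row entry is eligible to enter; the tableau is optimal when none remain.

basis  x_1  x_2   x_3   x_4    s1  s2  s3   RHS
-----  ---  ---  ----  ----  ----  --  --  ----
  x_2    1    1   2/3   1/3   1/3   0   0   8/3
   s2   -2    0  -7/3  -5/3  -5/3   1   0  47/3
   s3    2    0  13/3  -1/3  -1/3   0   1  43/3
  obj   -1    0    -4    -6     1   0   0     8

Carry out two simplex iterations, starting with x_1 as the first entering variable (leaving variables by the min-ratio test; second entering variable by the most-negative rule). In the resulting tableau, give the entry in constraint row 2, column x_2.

Ratio test on column x_1 — row 1: (8/3)/1 = 8/3; row 2: entry -2 ≤ 0; row 3: (43/3)/2 = 43/6. Minimum is 8/3 at row 1 (x_2 leaves); pivot element 1.
Divide row 1 by 1; eliminate column x_1 from the other rows.
Second iteration: most negative obj-row entry is -17/3 in column x_4, so x_4 enters.
Ratio test on column x_4 — row 1: (8/3)/(1/3) = 8; row 2: entry -1 ≤ 0; row 3: entry -1 ≤ 0. Minimum is 8 at row 1 (x_1 leaves); pivot element 1/3.
Divide row 1 by 1/3; eliminate column x_4 from the other rows.
After both pivots, the entry at constraint row 2, column x_2 is 5.

5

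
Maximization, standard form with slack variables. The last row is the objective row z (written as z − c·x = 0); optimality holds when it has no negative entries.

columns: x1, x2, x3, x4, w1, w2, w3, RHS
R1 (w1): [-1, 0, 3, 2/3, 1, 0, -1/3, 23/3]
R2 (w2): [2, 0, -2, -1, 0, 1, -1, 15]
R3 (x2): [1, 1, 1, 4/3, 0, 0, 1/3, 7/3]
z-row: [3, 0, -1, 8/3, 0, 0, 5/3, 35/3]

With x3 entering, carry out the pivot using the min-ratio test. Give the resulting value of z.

Ratio test on column x3 — row 1: (23/3)/3 = 23/9; row 2: entry -2 ≤ 0; row 3: (7/3)/1 = 7/3. Minimum is 7/3 at row 3 (x2 leaves); pivot element 1.
Pivot on row 3; the z-row RHS becomes 35/3 − (-1)·(7/3) = 14.

14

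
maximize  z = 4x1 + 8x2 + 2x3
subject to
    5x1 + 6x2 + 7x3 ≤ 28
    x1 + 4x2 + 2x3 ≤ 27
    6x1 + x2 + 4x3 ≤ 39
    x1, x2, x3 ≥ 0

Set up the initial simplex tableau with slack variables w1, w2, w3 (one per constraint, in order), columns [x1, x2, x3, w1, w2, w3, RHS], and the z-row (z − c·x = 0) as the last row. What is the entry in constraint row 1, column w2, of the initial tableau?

0

Slack w2 belongs to constraint 2; its column is the unit vector e_2, so the entry in row 1 is 0.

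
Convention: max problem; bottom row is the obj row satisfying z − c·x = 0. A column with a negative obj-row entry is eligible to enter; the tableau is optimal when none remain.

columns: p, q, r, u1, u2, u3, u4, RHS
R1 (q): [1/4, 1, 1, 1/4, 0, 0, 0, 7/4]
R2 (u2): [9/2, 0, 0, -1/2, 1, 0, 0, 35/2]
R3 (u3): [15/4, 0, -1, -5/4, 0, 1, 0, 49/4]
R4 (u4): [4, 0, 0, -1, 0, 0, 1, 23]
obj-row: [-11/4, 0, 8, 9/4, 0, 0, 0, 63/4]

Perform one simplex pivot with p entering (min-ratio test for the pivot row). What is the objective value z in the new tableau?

Ratio test on column p — row 1: (7/4)/(1/4) = 7; row 2: (35/2)/(9/2) = 35/9; row 3: (49/4)/(15/4) = 49/15; row 4: 23/4 = 23/4. Minimum is 49/15 at row 3 (u3 leaves); pivot element 15/4.
Pivot on row 3; the obj-row RHS becomes 63/4 − (-11/4)·(49/15) = 371/15.

371/15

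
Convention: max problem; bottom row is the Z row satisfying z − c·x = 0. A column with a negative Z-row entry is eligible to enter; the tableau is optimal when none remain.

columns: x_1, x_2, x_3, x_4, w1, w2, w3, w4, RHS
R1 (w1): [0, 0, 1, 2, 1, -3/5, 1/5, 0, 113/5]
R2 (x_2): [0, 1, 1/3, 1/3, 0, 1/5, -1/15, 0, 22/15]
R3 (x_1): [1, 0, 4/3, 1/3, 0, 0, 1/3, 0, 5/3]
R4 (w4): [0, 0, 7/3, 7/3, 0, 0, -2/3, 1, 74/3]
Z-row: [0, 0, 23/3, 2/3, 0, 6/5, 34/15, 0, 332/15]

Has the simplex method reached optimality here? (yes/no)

yes

Every Z-row coefficient is ≥ 0, so the tableau is optimal.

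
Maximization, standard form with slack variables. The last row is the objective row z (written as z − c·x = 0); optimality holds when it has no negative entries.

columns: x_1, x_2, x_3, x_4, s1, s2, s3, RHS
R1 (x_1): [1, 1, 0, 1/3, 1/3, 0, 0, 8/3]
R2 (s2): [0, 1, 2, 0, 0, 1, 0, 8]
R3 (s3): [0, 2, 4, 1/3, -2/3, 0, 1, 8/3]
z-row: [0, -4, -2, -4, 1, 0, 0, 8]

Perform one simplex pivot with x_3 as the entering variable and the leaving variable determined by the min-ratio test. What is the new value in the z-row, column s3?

Ratio test on column x_3 — row 1: entry 0 ≤ 0; row 2: 8/2 = 4; row 3: (8/3)/4 = 2/3. Minimum is 2/3 at row 3 (s3 leaves); pivot element 4.
Divide row 3 by 4; eliminate column x_3 from the other rows.
z-row update in column s3: 0 − (-2)·(1/4) = 1/2.

1/2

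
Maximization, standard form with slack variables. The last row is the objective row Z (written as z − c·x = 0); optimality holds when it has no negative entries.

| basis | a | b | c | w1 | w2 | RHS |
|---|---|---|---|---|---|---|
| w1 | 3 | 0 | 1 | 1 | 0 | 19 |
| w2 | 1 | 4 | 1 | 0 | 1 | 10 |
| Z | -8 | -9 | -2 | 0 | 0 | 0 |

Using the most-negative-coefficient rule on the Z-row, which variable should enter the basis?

Negative Z-row entries: a: -8, b: -9, c: -2.
The most negative is -9 in column b, so b enters.

b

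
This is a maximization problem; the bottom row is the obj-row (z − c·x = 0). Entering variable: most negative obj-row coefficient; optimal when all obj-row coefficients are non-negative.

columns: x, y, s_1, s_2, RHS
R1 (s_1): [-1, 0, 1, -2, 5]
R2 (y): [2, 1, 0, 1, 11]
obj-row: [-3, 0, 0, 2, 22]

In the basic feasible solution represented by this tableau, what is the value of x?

x is not in the basis, so in the current basic feasible solution x = 0.

0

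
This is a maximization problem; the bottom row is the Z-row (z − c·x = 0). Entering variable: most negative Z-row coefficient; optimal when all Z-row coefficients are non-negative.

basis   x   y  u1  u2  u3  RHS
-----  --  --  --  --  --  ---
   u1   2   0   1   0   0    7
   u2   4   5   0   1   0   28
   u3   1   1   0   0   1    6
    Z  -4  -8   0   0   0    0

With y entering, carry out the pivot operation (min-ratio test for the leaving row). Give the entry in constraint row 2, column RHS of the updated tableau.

Ratio test on column y — row 1: entry 0 ≤ 0; row 2: 28/5 = 28/5; row 3: 6/1 = 6. Minimum is 28/5 at row 2 (u2 leaves); pivot element 5.
Divide row 2 by 5; eliminate column y from the other rows.
In the new row 2, the RHS entry is the old entry divided by the pivot: 28/5 = 28/5.

28/5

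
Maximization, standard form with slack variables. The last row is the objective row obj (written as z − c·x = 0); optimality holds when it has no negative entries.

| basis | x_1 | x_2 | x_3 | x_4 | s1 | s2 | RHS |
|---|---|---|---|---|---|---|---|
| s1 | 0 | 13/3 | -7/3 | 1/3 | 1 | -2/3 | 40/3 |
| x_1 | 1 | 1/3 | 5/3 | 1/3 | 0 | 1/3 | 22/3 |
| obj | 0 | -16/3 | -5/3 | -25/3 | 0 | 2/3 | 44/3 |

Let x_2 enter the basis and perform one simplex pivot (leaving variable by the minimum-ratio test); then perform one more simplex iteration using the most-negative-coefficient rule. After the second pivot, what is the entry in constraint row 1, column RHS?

3/2

Ratio test on column x_2 — row 1: (40/3)/(13/3) = 40/13; row 2: (22/3)/(1/3) = 22. Minimum is 40/13 at row 1 (s1 leaves); pivot element 13/3.
Divide row 1 by 13/3; eliminate column x_2 from the other rows.
Second iteration: most negative obj-row entry is -103/13 in column x_4, so x_4 enters.
Ratio test on column x_4 — row 1: (40/13)/(1/13) = 40; row 2: (82/13)/(4/13) = 41/2. Minimum is 41/2 at row 2 (x_1 leaves); pivot element 4/13.
Divide row 2 by 4/13; eliminate column x_4 from the other rows.
After both pivots, the entry at constraint row 1, column RHS is 3/2.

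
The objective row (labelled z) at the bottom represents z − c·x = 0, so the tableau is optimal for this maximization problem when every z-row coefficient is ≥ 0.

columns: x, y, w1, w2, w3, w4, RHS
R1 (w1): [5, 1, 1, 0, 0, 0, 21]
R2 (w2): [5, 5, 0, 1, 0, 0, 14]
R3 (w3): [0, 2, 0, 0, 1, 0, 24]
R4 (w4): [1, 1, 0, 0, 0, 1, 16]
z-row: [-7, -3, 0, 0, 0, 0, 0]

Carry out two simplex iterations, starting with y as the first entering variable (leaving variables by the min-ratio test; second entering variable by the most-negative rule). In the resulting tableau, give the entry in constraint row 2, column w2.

Ratio test on column y — row 1: 21/1 = 21; row 2: 14/5 = 14/5; row 3: 24/2 = 12; row 4: 16/1 = 16. Minimum is 14/5 at row 2 (w2 leaves); pivot element 5.
Divide row 2 by 5; eliminate column y from the other rows.
Second iteration: most negative z-row entry is -4 in column x, so x enters.
Ratio test on column x — row 1: (91/5)/4 = 91/20; row 2: (14/5)/1 = 14/5; row 3: entry -2 ≤ 0; row 4: entry 0 ≤ 0. Minimum is 14/5 at row 2 (y leaves); pivot element 1.
Divide row 2 by 1; eliminate column x from the other rows.
After both pivots, the entry at constraint row 2, column w2 is 1/5.

1/5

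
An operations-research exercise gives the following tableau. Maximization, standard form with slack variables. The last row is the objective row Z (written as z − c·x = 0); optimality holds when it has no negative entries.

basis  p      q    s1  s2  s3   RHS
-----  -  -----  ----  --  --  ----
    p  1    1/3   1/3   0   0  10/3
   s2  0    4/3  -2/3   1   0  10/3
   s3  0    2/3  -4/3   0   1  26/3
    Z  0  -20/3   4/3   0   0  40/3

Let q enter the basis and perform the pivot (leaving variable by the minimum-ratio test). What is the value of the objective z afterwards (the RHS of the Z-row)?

Ratio test on column q — row 1: (10/3)/(1/3) = 10; row 2: (10/3)/(4/3) = 5/2; row 3: (26/3)/(2/3) = 13. Minimum is 5/2 at row 2 (s2 leaves); pivot element 4/3.
Pivot on row 2; the Z-row RHS becomes 40/3 − (-20/3)·(5/2) = 30.

30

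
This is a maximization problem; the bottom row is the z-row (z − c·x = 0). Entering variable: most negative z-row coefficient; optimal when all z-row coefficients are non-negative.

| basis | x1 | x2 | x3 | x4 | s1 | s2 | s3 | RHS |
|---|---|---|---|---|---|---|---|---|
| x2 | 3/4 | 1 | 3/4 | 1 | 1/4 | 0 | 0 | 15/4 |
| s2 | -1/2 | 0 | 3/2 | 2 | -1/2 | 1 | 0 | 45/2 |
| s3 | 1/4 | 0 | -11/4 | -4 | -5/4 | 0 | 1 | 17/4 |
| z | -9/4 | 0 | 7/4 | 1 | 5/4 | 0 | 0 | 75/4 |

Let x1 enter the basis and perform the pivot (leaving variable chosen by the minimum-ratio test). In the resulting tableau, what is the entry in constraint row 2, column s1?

Ratio test on column x1 — row 1: (15/4)/(3/4) = 5; row 2: entry -1/2 ≤ 0; row 3: (17/4)/(1/4) = 17. Minimum is 5 at row 1 (x2 leaves); pivot element 3/4.
Divide row 1 by 3/4; eliminate column x1 from the other rows.
Row 2 update in column s1: -1/2 − (-1/2)·(1/3) = -1/3.

-1/3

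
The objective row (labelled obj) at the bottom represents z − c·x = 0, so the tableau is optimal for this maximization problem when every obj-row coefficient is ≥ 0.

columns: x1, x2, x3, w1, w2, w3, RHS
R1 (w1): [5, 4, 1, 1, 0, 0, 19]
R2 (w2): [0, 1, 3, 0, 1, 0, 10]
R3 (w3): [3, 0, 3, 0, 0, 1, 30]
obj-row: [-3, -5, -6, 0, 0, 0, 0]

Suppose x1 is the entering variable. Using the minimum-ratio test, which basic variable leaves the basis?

Column x1 entries and ratios — w1: 19/5 = 19/5; w2: 0 ≤ 0, skip; w3: 30/3 = 10.
Smallest ratio is 19/5 in the row of w1, so w1 leaves.

w1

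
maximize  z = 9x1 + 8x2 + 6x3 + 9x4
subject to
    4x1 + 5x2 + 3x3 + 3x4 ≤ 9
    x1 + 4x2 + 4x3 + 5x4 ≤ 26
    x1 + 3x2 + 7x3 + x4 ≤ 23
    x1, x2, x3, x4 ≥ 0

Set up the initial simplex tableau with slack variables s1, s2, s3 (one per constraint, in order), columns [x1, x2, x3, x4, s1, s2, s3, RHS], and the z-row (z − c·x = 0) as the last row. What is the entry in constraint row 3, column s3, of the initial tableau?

1

Slack s3 belongs to constraint 3; its column is the unit vector e_3, so the entry in row 3 is 1.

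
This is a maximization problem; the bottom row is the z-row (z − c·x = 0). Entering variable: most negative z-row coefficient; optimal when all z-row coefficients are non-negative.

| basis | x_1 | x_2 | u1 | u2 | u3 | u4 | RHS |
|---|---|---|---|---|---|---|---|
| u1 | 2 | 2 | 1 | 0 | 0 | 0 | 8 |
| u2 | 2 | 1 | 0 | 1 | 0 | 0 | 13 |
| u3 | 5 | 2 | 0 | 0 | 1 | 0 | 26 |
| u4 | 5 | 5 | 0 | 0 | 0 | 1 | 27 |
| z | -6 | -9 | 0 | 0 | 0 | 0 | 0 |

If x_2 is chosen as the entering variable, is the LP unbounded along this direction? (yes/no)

no

Column x_2 has positive entries in row(s) 1, 2, 3, 4, so the ratio test bounds it — not unbounded.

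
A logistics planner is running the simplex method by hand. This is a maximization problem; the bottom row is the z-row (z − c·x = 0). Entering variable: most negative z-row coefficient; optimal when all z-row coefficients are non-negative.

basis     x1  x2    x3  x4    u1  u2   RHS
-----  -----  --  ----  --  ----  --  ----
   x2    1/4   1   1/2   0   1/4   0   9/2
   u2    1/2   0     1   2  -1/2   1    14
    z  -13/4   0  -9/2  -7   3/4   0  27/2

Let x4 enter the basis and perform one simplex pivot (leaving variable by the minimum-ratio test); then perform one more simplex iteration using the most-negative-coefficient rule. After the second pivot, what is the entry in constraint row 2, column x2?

Ratio test on column x4 — row 1: entry 0 ≤ 0; row 2: 14/2 = 7. Minimum is 7 at row 2 (u2 leaves); pivot element 2.
Divide row 2 by 2; eliminate column x4 from the other rows.
Second iteration: most negative z-row entry is -3/2 in column x1, so x1 enters.
Ratio test on column x1 — row 1: (9/2)/(1/4) = 18; row 2: 7/(1/4) = 28. Minimum is 18 at row 1 (x2 leaves); pivot element 1/4.
Divide row 1 by 1/4; eliminate column x1 from the other rows.
After both pivots, the entry at constraint row 2, column x2 is -1.

-1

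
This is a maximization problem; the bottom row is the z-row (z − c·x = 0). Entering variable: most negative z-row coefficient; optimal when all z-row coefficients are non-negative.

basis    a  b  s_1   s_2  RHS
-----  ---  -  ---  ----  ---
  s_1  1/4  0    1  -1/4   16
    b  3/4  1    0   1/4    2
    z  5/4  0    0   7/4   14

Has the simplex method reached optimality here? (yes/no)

yes

Every z-row coefficient is ≥ 0, so the tableau is optimal.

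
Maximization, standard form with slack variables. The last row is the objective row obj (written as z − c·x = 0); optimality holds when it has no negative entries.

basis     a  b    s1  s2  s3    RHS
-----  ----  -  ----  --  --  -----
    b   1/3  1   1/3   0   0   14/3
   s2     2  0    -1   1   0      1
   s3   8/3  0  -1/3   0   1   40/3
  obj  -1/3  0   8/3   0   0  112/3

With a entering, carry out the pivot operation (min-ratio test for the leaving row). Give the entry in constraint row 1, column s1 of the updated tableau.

1/2

Ratio test on column a — row 1: (14/3)/(1/3) = 14; row 2: 1/2 = 1/2; row 3: (40/3)/(8/3) = 5. Minimum is 1/2 at row 2 (s2 leaves); pivot element 2.
Divide row 2 by 2; eliminate column a from the other rows.
Row 1 update in column s1: 1/3 − (1/3)·(-1/2) = 1/2.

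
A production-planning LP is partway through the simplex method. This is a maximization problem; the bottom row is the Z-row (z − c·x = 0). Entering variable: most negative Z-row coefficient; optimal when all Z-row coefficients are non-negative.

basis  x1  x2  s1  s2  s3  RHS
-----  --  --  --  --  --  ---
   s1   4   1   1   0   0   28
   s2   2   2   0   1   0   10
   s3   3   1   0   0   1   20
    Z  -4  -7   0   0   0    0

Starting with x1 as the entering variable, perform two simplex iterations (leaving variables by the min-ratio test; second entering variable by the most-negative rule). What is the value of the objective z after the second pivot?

Ratio test on column x1 — row 1: 28/4 = 7; row 2: 10/2 = 5; row 3: 20/3 = 20/3. Minimum is 5 at row 2 (s2 leaves); pivot element 2.
Pivot on row 2; the Z-row RHS becomes 0 − (-4)·5 = 20.
Next entering variable (most negative Z-row entry -3): x2.
Ratio test on column x2 — row 1: entry -3 ≤ 0; row 2: 5/1 = 5; row 3: entry -2 ≤ 0. Minimum is 5 at row 2 (x1 leaves); pivot element 1.
After the second pivot the Z-row RHS is 20 − (-3)·5 = 35.

35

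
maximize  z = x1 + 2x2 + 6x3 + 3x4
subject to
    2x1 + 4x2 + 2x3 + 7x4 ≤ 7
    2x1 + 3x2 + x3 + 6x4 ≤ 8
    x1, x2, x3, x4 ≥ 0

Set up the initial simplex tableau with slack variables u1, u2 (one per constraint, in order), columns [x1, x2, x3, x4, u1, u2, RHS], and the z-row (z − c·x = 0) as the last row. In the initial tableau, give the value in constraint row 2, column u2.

Slack u2 belongs to constraint 2; its column is the unit vector e_2, so the entry in row 2 is 1.

1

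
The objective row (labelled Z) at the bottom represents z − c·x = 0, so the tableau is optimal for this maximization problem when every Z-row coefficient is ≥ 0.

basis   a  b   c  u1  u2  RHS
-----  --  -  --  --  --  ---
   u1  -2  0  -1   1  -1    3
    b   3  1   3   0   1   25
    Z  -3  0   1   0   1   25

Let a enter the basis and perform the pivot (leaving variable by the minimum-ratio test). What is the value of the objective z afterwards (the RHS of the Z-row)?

50

Ratio test on column a — row 1: entry -2 ≤ 0; row 2: 25/3 = 25/3. Minimum is 25/3 at row 2 (b leaves); pivot element 3.
Pivot on row 2; the Z-row RHS becomes 25 − (-3)·(25/3) = 50.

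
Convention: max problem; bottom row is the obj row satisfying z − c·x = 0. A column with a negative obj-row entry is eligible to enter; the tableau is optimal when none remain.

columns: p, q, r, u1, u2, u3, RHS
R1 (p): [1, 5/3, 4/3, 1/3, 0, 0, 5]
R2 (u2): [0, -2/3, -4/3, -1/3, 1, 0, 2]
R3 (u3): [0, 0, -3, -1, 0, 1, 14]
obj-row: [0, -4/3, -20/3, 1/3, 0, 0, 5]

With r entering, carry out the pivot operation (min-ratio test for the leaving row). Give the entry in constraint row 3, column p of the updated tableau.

Ratio test on column r — row 1: 5/(4/3) = 15/4; row 2: entry -4/3 ≤ 0; row 3: entry -3 ≤ 0. Minimum is 15/4 at row 1 (p leaves); pivot element 4/3.
Divide row 1 by 4/3; eliminate column r from the other rows.
Row 3 update in column p: 0 − (-3)·(3/4) = 9/4.

9/4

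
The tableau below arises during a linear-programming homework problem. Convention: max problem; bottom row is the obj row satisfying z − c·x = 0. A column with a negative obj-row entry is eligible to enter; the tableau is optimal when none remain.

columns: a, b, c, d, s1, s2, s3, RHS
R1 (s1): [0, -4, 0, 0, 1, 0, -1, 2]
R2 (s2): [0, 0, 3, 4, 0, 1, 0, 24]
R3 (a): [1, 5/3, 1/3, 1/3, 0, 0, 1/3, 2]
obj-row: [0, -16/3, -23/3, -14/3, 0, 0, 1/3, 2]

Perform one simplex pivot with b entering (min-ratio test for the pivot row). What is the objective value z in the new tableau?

Ratio test on column b — row 1: entry -4 ≤ 0; row 2: entry 0 ≤ 0; row 3: 2/(5/3) = 6/5. Minimum is 6/5 at row 3 (a leaves); pivot element 5/3.
Pivot on row 3; the obj-row RHS becomes 2 − (-16/3)·(6/5) = 42/5.

42/5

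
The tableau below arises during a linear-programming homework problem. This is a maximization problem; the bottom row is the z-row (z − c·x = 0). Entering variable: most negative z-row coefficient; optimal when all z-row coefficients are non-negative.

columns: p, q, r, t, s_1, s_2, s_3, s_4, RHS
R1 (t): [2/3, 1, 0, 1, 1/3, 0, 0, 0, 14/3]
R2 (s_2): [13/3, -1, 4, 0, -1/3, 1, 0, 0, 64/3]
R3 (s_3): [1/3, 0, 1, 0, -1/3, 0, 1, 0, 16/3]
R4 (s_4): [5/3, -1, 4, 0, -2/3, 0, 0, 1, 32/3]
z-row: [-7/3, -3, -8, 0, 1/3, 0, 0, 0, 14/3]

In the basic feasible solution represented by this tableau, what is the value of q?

0

q is not in the basis, so in the current basic feasible solution q = 0.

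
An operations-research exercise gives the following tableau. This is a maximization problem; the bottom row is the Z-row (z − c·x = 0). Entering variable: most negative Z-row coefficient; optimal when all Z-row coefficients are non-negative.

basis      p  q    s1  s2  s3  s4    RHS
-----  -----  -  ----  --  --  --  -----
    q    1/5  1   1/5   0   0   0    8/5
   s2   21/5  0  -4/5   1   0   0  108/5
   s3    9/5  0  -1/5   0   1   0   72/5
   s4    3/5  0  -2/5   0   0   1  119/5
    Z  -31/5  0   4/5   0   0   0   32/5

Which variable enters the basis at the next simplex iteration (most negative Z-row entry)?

p

Negative Z-row entries: p: -31/5.
The most negative is -31/5 in column p, so p enters.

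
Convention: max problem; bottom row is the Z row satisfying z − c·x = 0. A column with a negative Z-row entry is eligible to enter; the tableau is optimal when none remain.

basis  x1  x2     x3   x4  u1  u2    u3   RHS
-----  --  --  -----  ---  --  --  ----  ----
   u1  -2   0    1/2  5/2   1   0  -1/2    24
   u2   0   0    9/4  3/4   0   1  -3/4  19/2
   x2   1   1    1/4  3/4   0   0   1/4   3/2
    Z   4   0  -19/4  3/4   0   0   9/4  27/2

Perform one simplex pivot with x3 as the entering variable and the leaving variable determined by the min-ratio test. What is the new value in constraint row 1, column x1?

-2

Ratio test on column x3 — row 1: 24/(1/2) = 48; row 2: (19/2)/(9/4) = 38/9; row 3: (3/2)/(1/4) = 6. Minimum is 38/9 at row 2 (u2 leaves); pivot element 9/4.
Divide row 2 by 9/4; eliminate column x3 from the other rows.
Row 1 update in column x1: -2 − (1/2)·0 = -2.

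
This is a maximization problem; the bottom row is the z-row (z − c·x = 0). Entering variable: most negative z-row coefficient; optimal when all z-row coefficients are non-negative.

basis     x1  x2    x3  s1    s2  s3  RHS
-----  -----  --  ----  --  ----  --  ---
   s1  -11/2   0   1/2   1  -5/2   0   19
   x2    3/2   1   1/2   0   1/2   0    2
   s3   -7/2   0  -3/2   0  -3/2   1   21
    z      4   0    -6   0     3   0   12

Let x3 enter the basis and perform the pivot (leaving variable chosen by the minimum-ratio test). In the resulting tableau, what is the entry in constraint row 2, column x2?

Ratio test on column x3 — row 1: 19/(1/2) = 38; row 2: 2/(1/2) = 4; row 3: entry -3/2 ≤ 0. Minimum is 4 at row 2 (x2 leaves); pivot element 1/2.
Divide row 2 by 1/2; eliminate column x3 from the other rows.
In the new row 2, the x2 entry is the old entry divided by the pivot: 1/(1/2) = 2.

2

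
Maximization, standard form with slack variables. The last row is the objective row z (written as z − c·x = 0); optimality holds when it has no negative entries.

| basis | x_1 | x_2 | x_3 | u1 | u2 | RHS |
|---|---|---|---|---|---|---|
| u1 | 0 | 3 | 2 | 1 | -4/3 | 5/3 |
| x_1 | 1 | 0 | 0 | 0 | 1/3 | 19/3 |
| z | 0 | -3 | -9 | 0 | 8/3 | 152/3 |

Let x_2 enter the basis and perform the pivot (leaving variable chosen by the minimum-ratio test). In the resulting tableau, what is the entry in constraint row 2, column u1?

Ratio test on column x_2 — row 1: (5/3)/3 = 5/9; row 2: entry 0 ≤ 0. Minimum is 5/9 at row 1 (u1 leaves); pivot element 3.
Divide row 1 by 3; eliminate column x_2 from the other rows.
Row 2 update in column u1: 0 − 0·(1/3) = 0.

0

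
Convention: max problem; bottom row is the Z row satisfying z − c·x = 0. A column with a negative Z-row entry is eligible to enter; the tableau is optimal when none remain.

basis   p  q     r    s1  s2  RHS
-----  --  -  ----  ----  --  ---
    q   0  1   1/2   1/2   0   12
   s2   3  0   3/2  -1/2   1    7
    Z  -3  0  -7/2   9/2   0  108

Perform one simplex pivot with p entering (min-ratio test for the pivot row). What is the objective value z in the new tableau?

Ratio test on column p — row 1: entry 0 ≤ 0; row 2: 7/3 = 7/3. Minimum is 7/3 at row 2 (s2 leaves); pivot element 3.
Pivot on row 2; the Z-row RHS becomes 108 − (-3)·(7/3) = 115.

115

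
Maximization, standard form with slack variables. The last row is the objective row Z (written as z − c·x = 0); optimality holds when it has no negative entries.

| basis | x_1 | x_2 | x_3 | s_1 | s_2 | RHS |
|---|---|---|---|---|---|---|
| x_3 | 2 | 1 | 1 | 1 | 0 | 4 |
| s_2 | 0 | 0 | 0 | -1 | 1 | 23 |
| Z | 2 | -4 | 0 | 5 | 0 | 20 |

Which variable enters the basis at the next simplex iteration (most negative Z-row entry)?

Negative Z-row entries: x_2: -4.
The most negative is -4 in column x_2, so x_2 enters.

x_2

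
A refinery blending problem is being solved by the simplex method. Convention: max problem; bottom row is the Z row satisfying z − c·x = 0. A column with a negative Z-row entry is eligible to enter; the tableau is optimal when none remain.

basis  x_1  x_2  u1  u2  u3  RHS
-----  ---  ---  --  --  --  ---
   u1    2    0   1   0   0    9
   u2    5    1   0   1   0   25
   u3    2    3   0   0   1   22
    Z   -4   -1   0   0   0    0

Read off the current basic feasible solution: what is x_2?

x_2 is not in the basis, so in the current basic feasible solution x_2 = 0.

0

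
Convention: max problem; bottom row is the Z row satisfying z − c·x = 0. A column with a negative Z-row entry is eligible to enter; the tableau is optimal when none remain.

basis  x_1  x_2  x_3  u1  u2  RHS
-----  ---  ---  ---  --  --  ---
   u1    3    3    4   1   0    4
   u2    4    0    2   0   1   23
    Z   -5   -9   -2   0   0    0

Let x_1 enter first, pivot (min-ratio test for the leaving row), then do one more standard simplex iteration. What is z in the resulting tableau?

12

Ratio test on column x_1 — row 1: 4/3 = 4/3; row 2: 23/4 = 23/4. Minimum is 4/3 at row 1 (u1 leaves); pivot element 3.
Pivot on row 1; the Z-row RHS becomes 0 − (-5)·(4/3) = 20/3.
Next entering variable (most negative Z-row entry -4): x_2.
Ratio test on column x_2 — row 1: (4/3)/1 = 4/3; row 2: entry -4 ≤ 0. Minimum is 4/3 at row 1 (x_1 leaves); pivot element 1.
After the second pivot the Z-row RHS is 20/3 − (-4)·(4/3) = 12.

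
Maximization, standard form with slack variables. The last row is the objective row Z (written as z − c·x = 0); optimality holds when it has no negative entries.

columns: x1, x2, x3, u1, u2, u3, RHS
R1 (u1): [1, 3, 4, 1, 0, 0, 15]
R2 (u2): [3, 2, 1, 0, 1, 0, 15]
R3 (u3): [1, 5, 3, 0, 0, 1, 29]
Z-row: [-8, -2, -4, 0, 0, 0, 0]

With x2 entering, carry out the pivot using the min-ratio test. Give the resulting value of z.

Ratio test on column x2 — row 1: 15/3 = 5; row 2: 15/2 = 15/2; row 3: 29/5 = 29/5. Minimum is 5 at row 1 (u1 leaves); pivot element 3.
Pivot on row 1; the Z-row RHS becomes 0 − (-2)·5 = 10.

10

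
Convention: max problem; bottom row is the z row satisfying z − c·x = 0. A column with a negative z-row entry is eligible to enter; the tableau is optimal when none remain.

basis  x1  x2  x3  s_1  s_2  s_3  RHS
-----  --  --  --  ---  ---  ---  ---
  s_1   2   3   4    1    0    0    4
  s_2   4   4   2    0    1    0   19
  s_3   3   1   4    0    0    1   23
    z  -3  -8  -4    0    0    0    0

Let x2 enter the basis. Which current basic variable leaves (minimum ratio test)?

s_1

Column x2 entries and ratios — s_1: 4/3 = 4/3; s_2: 19/4 = 19/4; s_3: 23/1 = 23.
Smallest ratio is 4/3 in the row of s_1, so s_1 leaves.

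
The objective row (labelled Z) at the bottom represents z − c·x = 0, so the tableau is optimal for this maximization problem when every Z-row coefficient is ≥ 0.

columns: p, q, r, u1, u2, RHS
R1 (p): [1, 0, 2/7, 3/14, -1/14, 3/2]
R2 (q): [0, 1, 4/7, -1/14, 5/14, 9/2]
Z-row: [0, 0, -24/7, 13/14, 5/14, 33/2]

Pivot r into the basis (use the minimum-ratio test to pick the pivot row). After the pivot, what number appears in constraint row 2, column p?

Ratio test on column r — row 1: (3/2)/(2/7) = 21/4; row 2: (9/2)/(4/7) = 63/8. Minimum is 21/4 at row 1 (p leaves); pivot element 2/7.
Divide row 1 by 2/7; eliminate column r from the other rows.
Row 2 update in column p: 0 − (4/7)·(7/2) = -2.

-2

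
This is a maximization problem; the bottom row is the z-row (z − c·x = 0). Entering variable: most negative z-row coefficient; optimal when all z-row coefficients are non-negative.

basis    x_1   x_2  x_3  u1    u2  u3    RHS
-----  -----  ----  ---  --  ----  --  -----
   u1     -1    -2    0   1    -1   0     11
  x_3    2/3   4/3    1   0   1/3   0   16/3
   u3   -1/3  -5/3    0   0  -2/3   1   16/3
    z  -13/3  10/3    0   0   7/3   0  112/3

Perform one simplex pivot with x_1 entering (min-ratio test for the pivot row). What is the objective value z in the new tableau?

72

Ratio test on column x_1 — row 1: entry -1 ≤ 0; row 2: (16/3)/(2/3) = 8; row 3: entry -1/3 ≤ 0. Minimum is 8 at row 2 (x_3 leaves); pivot element 2/3.
Pivot on row 2; the z-row RHS becomes 112/3 − (-13/3)·8 = 72.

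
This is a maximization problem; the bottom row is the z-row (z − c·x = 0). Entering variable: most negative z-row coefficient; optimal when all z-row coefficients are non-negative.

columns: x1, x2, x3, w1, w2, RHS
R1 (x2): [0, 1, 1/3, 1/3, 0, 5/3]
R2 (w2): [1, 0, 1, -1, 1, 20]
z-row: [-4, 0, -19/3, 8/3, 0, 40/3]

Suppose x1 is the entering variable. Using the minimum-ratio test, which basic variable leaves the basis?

Column x1 entries and ratios — x2: 0 ≤ 0, skip; w2: 20/1 = 20.
Smallest ratio is 20 in the row of w2, so w2 leaves.

w2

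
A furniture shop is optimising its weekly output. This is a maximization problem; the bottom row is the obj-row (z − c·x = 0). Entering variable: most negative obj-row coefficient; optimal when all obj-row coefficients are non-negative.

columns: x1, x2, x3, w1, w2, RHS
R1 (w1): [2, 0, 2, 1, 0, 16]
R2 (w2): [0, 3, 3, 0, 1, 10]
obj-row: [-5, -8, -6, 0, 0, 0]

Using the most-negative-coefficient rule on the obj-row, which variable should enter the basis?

Negative obj-row entries: x1: -5, x2: -8, x3: -6.
The most negative is -8 in column x2, so x2 enters.

x2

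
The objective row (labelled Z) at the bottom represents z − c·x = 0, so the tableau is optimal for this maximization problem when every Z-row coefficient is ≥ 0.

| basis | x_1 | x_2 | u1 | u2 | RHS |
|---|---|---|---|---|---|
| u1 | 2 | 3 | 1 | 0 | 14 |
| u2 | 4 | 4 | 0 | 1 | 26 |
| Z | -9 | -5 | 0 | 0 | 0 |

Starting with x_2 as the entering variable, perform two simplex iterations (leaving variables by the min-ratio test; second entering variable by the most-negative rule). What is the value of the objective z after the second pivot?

Ratio test on column x_2 — row 1: 14/3 = 14/3; row 2: 26/4 = 13/2. Minimum is 14/3 at row 1 (u1 leaves); pivot element 3.
Pivot on row 1; the Z-row RHS becomes 0 − (-5)·(14/3) = 70/3.
Next entering variable (most negative Z-row entry -17/3): x_1.
Ratio test on column x_1 — row 1: (14/3)/(2/3) = 7; row 2: (22/3)/(4/3) = 11/2. Minimum is 11/2 at row 2 (u2 leaves); pivot element 4/3.
After the second pivot the Z-row RHS is 70/3 − (-17/3)·(11/2) = 109/2.

109/2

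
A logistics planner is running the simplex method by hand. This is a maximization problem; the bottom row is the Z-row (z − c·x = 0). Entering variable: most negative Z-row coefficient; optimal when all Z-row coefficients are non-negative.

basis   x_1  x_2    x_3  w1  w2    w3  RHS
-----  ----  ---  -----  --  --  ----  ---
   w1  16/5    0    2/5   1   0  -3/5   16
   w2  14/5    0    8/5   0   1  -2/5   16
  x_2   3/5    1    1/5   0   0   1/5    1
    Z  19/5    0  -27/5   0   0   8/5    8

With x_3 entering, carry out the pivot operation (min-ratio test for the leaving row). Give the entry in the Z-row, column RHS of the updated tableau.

Ratio test on column x_3 — row 1: 16/(2/5) = 40; row 2: 16/(8/5) = 10; row 3: 1/(1/5) = 5. Minimum is 5 at row 3 (x_2 leaves); pivot element 1/5.
Divide row 3 by 1/5; eliminate column x_3 from the other rows.
Z-row update in column RHS: 8 − (-27/5)·5 = 35.

35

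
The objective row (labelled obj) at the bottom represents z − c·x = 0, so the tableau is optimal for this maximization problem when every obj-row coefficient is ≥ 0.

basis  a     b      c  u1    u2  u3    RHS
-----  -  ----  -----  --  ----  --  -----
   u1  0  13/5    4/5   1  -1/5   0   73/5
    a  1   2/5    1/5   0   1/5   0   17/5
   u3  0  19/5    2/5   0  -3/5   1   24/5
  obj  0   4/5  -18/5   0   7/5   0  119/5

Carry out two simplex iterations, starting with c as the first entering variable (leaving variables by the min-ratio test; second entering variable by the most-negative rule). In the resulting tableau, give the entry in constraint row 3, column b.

Ratio test on column c — row 1: (73/5)/(4/5) = 73/4; row 2: (17/5)/(1/5) = 17; row 3: (24/5)/(2/5) = 12. Minimum is 12 at row 3 (u3 leaves); pivot element 2/5.
Divide row 3 by 2/5; eliminate column c from the other rows.
Second iteration: most negative obj-row entry is -4 in column u2, so u2 enters.
Ratio test on column u2 — row 1: 5/1 = 5; row 2: 1/(1/2) = 2; row 3: entry -3/2 ≤ 0. Minimum is 2 at row 2 (a leaves); pivot element 1/2.
Divide row 2 by 1/2; eliminate column u2 from the other rows.
After both pivots, the entry at constraint row 3, column b is 5.

5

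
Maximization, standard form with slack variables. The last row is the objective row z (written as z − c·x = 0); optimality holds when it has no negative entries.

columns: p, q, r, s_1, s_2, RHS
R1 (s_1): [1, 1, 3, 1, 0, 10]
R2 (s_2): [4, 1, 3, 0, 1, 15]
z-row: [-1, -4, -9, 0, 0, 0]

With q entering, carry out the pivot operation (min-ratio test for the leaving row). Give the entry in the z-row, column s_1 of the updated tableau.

Ratio test on column q — row 1: 10/1 = 10; row 2: 15/1 = 15. Minimum is 10 at row 1 (s_1 leaves); pivot element 1.
Divide row 1 by 1; eliminate column q from the other rows.
z-row update in column s_1: 0 − (-4)·1 = 4.

4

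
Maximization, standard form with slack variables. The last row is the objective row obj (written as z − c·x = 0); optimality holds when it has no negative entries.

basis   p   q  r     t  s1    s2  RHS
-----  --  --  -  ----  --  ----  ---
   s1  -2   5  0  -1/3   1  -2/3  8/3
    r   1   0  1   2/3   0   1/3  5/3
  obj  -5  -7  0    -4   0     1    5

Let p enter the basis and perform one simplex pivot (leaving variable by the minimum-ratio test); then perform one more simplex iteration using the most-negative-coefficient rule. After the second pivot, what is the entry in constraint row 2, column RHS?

5/3

Ratio test on column p — row 1: entry -2 ≤ 0; row 2: (5/3)/1 = 5/3. Minimum is 5/3 at row 2 (r leaves); pivot element 1.
Divide row 2 by 1; eliminate column p from the other rows.
Second iteration: most negative obj-row entry is -7 in column q, so q enters.
Ratio test on column q — row 1: 6/5 = 6/5; row 2: entry 0 ≤ 0. Minimum is 6/5 at row 1 (s1 leaves); pivot element 5.
Divide row 1 by 5; eliminate column q from the other rows.
After both pivots, the entry at constraint row 2, column RHS is 5/3.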